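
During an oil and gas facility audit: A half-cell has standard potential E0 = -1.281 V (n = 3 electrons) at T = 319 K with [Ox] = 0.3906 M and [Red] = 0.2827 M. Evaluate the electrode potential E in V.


Apply the Nernst equation: E = E0 + (RT/nF)*ln([Ox]/[Red])
Step 1: RT/nF = 8.314*319/(3*96485) = 0.00916262 V
Step 2: [Ox]/[Red] = 0.3906/0.2827 = 1.381677
Step 3: ln(1.381677) = 0.323298
Step 4: correction = 0.00916262 * 0.323298 = 0.003 V
E = -1.281 + 0.003 = -1.278 V

-1.278 V


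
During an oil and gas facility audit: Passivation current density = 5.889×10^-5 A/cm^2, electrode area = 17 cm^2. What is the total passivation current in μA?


I = i_pass * A, then convert A → μA (×10^6)
I = 5.889×10^-5 * 17 * 10^6 = 1001.13 μA

1001.13 μA


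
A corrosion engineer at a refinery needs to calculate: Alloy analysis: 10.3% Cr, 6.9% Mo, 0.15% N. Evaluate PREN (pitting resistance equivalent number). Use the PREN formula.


Apply the PREN formula: PREN = Cr + 3.3*Mo + 16*N
PREN = 10.3 + 3.3*6.9 + 16*0.15
PREN = 10.3 + 22.77 + 2.4 = 35.47

35.47


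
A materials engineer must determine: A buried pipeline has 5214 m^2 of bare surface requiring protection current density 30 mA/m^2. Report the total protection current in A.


I = area * current density, then convert mA → A (÷1000)
I = 5214 * 30 / 1000 = 156.42 A

156.42 A


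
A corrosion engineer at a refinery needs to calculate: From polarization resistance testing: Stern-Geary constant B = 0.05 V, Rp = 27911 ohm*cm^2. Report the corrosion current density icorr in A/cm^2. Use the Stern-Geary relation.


Apply the Stern-Geary relation: icorr = B / Rp
icorr = 0.05 / 27911 = 1.791×10^-6 A/cm^2

1.791×10^-6 A/cm^2


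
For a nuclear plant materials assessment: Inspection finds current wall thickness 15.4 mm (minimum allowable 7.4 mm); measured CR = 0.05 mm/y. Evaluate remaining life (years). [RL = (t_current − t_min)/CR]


Apply the remaining-life relation: RL = (t_current − t_min) / CR
RL = (15.4 − 7.4) / 0.05 = 8.0 / 0.05 = 160.0 years

160.0 years


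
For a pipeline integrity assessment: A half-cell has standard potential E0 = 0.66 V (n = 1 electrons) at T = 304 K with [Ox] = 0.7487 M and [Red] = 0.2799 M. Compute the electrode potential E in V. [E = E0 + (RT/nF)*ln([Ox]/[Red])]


Apply the Nernst equation: E = E0 + (RT/nF)*ln([Ox]/[Red])
Step 1: RT/nF = 8.314*304/(1*96485) = 0.02619533 V
Step 2: [Ox]/[Red] = 0.7487/0.2799 = 2.674884
Step 3: ln(2.674884) = 0.983906
Step 4: correction = 0.02619533 * 0.983906 = 0.026 V
E = 0.66 + 0.026 = 0.686 V

0.686 V


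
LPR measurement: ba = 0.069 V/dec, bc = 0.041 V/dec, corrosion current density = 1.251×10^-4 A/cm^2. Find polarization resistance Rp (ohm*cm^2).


Apply the Stern-Geary equation: Rp = ba*bc / (2.303*icorr*(ba+bc))
ba*bc = 0.069*0.041 = 0.002829
ba+bc = 0.11; 2.303*icorr*(ba+bc) = 2.303*1.251×10^-4*0.11 = 3.1691583×10^-5
Rp = 0.002829 / 3.1691583×10^-5 = 89.27 ohm*cm^2

89.27 ohm*cm^2


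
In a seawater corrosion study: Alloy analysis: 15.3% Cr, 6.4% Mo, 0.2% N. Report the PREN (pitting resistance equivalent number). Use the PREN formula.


Apply the PREN formula: PREN = Cr + 3.3*Mo + 16*N
PREN = 15.3 + 3.3*6.4 + 16*0.2
PREN = 15.3 + 21.12 + 3.2 = 39.62

39.62


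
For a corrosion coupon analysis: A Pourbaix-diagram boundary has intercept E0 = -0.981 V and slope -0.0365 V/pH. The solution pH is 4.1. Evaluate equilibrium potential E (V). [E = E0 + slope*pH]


Apply the Pourbaix line equation: E = E0 + slope*pH
E = -0.981 + (-0.0365)*4.1 = -0.981 + (-0.14965) = -1.13065 V
Rounded to 3 decimal places: E = -1.131 V

-1.131 V


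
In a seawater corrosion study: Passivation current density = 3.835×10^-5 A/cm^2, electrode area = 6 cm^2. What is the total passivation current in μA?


I = i_pass * A, then convert A → μA (×10^6)
I = 3.835×10^-5 * 6 * 10^6 = 230.1 μA

230.1 μA


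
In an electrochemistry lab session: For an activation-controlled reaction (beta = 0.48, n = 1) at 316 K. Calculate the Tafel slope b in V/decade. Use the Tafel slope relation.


Apply the Tafel slope relation: b = 2.303*R*T/(beta*n*F)
Numerator: 2.303 * 8.314 * 316 = 6050.5
Denominator: 0.48 * 1 * 96485 = 46312.8
b = 6050.5 / 46312.8 = 0.131 V/decade

0.131 V/decade


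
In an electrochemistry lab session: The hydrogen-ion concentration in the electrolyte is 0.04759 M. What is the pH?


pH = −log10[H+]
pH = −log10(0.04759) = 1.32

1.32


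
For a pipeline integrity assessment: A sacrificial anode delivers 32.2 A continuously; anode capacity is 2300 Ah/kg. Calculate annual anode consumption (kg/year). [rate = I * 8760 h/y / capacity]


Annual consumption = current * hours per year / capacity
Rate = 32.2 * 8760 / 2300 = 122.6 kg/year

122.6 kg/year


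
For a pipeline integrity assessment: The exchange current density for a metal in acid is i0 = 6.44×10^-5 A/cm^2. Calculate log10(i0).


i0 = 6.44×10^-5 A/cm^2
log10(i0) = -4.191

-4.191


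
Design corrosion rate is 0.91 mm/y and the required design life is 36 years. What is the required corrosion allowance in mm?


Corrosion allowance = CR × design life
CA = 0.91 * 36 = 32.76 mm

32.76 mm


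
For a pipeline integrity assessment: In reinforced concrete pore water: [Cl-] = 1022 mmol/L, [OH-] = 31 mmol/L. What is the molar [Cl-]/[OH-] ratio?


Threshold parameter = [Cl-] / [OH-] (molar basis; both in mmol/L, so units cancel)
Ratio = 1022 / 31 = 32.97

32.97


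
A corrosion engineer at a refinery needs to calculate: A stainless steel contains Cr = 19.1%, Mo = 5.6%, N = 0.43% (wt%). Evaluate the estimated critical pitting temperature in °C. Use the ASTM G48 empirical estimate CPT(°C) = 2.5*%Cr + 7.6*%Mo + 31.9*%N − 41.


Apply the ASTM G48 empirical CPT estimate: CPT(°C) = 2.5*%Cr + 7.6*%Mo + 31.9*%N − 41
2.5*19.1 = 47.75; 7.6*5.6 = 42.56; 31.9*0.43 = 13.717
CPT = 47.75 + 42.56 + 13.717 − 41 = 63.027 °C
Rounded to 0.1 °C: CPT ≈ 63.0 °C

63.0 °C


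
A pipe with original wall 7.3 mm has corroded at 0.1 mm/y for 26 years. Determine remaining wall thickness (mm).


Remaining wall = original − CR × time
t = 7.3 − 0.1*26 = 7.3 − 2.6 = 4.7 mm

4.7 mm


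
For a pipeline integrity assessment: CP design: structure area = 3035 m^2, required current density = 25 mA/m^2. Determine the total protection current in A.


I = area * current density, then convert mA → A (÷1000)
I = 3035 * 25 / 1000 = 75.88 A

75.88 A


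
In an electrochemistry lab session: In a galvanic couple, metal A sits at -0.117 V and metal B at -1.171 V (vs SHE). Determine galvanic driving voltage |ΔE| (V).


Driving voltage is the absolute potential difference.
|ΔE| = |-0.117 − (-1.171)| = 1.054 V

1.054 V


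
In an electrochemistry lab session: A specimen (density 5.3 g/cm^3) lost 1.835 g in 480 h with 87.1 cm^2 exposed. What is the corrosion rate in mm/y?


Apply the mm/y weight-loss relation: CR = 87600 * W / (D * A * T)
Numerator: 87600 * 1.835 = 160746.0
Denominator: 5.3 * 87.1 * 480 = 221582.4
CR = 160746.0 / 221582.4 = 0.72545 mm/y

0.72545 mm/y


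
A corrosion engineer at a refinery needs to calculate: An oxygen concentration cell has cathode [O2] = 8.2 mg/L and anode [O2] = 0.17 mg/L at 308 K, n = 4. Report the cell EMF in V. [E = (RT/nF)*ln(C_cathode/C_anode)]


Apply the Nernst concentration-cell relation: E = (RT/nF)*ln(C_cathode/C_anode)
RT/nF = 8.314*308/(4*96485) = 0.006635 V
ln(8.2/0.17) = 3.87609
E = 0.006635 * 3.87609 = 0.02572 V

0.02572 V


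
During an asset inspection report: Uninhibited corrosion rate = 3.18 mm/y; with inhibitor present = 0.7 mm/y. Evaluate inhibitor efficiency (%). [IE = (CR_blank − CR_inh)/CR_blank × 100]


Apply the inhibitor-efficiency definition: IE = (CR_blank − CR_inh)/CR_blank × 100
IE = (3.18 − 0.7) / 3.18 × 100
IE = 2.48 / 3.18 × 100 = 78.0 %

78.0 %


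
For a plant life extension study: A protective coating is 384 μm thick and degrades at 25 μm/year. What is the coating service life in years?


Service life = thickness / degradation rate
Life = 384 / 25 = 15.4 years

15.4 years


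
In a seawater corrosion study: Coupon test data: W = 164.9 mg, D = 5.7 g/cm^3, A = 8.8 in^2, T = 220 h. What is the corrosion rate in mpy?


Apply the mpy weight-loss relation: CR = 534 * W / (D * A * T)
Numerator: 534 * 164.9 = 88056.6
Denominator: 5.7 * 8.8 * 220 = 11035.2
CR = 88056.6 / 11035.2 = 7.97961 mpy

7.97961 mpy


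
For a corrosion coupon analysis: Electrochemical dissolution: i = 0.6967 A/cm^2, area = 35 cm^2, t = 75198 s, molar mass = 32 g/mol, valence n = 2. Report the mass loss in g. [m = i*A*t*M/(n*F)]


Apply Faraday's law: m = i*A*t*M / (n*F)
Total charge passed Q = i*A*t = 0.6967*35*75198 = 1833665.631 C
m = Q*M/(n*F) = 1833665.631*32/(2*96485) = 304.0747 g

304.0747 g


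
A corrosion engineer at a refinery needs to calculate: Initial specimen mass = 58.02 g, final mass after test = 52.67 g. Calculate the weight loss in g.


Weight loss = initial − final
WL = 58.02 − 52.67 = 5.35 g

5.35 g


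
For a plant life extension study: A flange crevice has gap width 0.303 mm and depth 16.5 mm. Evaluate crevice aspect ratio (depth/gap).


Aspect ratio = depth / gap
Ratio = 16.5 / 0.303 = 54.5

54.5


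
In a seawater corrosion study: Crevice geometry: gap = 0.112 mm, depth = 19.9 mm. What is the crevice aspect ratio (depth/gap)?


Aspect ratio = depth / gap
Ratio = 19.9 / 0.112 = 177.7

177.7


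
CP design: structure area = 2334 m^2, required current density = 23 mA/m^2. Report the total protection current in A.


I = area * current density, then convert mA → A (÷1000)
I = 2334 * 23 / 1000 = 53.68 A

53.68 A


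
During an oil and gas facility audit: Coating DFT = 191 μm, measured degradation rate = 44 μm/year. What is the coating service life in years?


Service life = thickness / degradation rate
Life = 191 / 44 = 4.3 years

4.3 years


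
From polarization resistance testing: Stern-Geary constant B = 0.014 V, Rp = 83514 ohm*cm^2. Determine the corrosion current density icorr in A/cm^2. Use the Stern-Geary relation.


Apply the Stern-Geary relation: icorr = B / Rp
icorr = 0.014 / 83514 = 1.676×10^-7 A/cm^2

1.676×10^-7 A/cm^2


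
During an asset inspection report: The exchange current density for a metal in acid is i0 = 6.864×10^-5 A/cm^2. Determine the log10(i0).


i0 = 6.864×10^-5 A/cm^2
log10(i0) = -4.163

-4.163


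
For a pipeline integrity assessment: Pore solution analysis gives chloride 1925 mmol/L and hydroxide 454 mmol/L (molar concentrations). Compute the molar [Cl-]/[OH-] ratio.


Threshold parameter = [Cl-] / [OH-] (molar basis; both in mmol/L, so units cancel)
Ratio = 1925 / 454 = 4.24

4.24


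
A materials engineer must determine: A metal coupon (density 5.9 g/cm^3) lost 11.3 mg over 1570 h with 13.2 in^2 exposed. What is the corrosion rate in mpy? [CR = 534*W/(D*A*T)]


Apply the mpy weight-loss relation: CR = 534 * W / (D * A * T)
Numerator: 534 * 11.3 = 6034.2
Denominator: 5.9 * 13.2 * 1570 = 122271.6
CR = 6034.2 / 122271.6 = 0.04935 mpy

0.04935 mpy


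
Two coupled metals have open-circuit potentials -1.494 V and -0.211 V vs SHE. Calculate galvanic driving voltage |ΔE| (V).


Driving voltage is the absolute potential difference.
|ΔE| = |-1.494 − (-0.211)| = 1.283 V

1.283 V


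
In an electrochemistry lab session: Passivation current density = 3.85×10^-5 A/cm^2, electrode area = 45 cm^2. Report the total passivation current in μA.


I = i_pass * A, then convert A → μA (×10^6)
I = 3.85×10^-5 * 45 * 10^6 = 1732.5 μA

1732.5 μA


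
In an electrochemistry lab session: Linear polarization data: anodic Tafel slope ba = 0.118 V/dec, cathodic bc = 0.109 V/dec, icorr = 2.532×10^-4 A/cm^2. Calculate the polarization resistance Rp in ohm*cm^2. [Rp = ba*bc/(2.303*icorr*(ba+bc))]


Apply the Stern-Geary equation: Rp = ba*bc / (2.303*icorr*(ba+bc))
ba*bc = 0.118*0.109 = 0.012862
ba+bc = 0.227; 2.303*icorr*(ba+bc) = 2.303*2.532×10^-4*0.227 = 1.3236815×10^-4
Rp = 0.012862 / 1.3236815×10^-4 = 97.2 ohm*cm^2

97.2 ohm*cm^2


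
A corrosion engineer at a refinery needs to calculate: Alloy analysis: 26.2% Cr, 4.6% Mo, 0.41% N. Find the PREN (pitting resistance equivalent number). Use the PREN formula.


Apply the PREN formula: PREN = Cr + 3.3*Mo + 16*N
PREN = 26.2 + 3.3*4.6 + 16*0.41
PREN = 26.2 + 15.18 + 6.56 = 47.94

47.94


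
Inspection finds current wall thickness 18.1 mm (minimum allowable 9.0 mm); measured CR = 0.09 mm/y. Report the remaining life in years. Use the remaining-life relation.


Apply the remaining-life relation: RL = (t_current − t_min) / CR
RL = (18.1 − 9.0) / 0.09 = 9.1 / 0.09 = 101.1 years

101.1 years


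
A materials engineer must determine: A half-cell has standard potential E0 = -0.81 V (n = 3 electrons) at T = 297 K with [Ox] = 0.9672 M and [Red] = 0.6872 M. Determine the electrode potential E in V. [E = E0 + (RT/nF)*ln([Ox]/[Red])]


Apply the Nernst equation: E = E0 + (RT/nF)*ln([Ox]/[Red])
Step 1: RT/nF = 8.314*297/(3*96485) = 0.00853071 V
Step 2: [Ox]/[Red] = 0.9672/0.6872 = 1.407451
Step 3: ln(1.407451) = 0.34178
Step 4: correction = 0.00853071 * 0.34178 = 0.0029 V
E = -0.81 + 0.0029 = -0.8071 V

-0.8071 V


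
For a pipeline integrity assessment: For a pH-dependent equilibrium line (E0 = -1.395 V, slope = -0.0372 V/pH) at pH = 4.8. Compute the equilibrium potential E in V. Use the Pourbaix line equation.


Apply the Pourbaix line equation: E = E0 + slope*pH
E = -1.395 + (-0.0372)*4.8 = -1.395 + (-0.17856) = -1.57356 V
Rounded to 4 decimal places: E = -1.5736 V

-1.5736 V


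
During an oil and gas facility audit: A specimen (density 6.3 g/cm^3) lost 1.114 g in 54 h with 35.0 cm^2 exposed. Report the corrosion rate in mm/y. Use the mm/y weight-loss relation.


Apply the mm/y weight-loss relation: CR = 87600 * W / (D * A * T)
Numerator: 87600 * 1.114 = 97586.4
Denominator: 6.3 * 35.0 * 54 = 11907.0
CR = 97586.4 / 11907.0 = 8.1957 mm/y

8.1957 mm/y


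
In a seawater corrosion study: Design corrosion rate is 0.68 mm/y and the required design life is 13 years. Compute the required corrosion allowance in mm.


Corrosion allowance = CR × design life
CA = 0.68 * 13 = 8.84 mm

8.84 mm


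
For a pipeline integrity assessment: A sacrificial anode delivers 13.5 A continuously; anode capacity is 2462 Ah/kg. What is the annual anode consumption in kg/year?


Annual consumption = current * hours per year / capacity
Rate = 13.5 * 8760 / 2462 = 48.0 kg/year

48.0 kg/year


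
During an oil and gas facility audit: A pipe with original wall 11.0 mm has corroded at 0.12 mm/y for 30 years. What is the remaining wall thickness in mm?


Remaining wall = original − CR × time
t = 11.0 − 0.12*30 = 11.0 − 3.6 = 7.4 mm

7.4 mm


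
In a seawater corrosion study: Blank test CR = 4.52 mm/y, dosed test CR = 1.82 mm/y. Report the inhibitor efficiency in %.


Apply the inhibitor-efficiency definition: IE = (CR_blank − CR_inh)/CR_blank × 100
IE = (4.52 − 1.82) / 4.52 × 100
IE = 2.7 / 4.52 × 100 = 59.7 %

59.7 %


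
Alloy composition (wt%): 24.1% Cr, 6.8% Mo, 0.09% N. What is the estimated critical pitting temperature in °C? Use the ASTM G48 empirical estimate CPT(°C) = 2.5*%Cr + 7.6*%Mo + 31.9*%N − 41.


Apply the ASTM G48 empirical CPT estimate: CPT(°C) = 2.5*%Cr + 7.6*%Mo + 31.9*%N − 41
2.5*24.1 = 60.25; 7.6*6.8 = 51.68; 31.9*0.09 = 2.871
CPT = 60.25 + 51.68 + 2.871 − 41 = 73.801 °C
Rounded to 0.1 °C: CPT ≈ 73.8 °C

73.8 °C


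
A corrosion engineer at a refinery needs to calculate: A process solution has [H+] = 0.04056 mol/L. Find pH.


pH = −log10[H+]
pH = −log10(0.04056) = 1.39

1.39


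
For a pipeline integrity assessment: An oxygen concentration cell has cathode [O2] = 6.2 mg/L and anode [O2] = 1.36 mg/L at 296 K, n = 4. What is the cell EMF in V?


Apply the Nernst concentration-cell relation: E = (RT/nF)*ln(C_cathode/C_anode)
RT/nF = 8.314*296/(4*96485) = 0.00637649 V
ln(6.2/1.36) = 1.51706
E = 0.00637649 * 1.51706 = 0.00967 V

0.00967 V


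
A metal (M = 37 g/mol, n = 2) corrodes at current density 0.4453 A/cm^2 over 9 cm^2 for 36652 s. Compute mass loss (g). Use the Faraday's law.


Apply Faraday's law: m = i*A*t*M / (n*F)
Total charge passed Q = i*A*t = 0.4453*9*36652 = 146890.2204 C
m = Q*M/(n*F) = 146890.2204*37/(2*96485) = 28.165 g

28.165 g


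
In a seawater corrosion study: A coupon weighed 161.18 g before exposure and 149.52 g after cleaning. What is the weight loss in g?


Weight loss = initial − final
WL = 161.18 − 149.52 = 11.66 g

11.66 g


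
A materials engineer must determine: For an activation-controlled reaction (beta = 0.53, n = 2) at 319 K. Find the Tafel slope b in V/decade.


Apply the Tafel slope relation: b = 2.303*R*T/(beta*n*F)
Numerator: 2.303 * 8.314 * 319 = 6107.94
Denominator: 0.53 * 2 * 96485 = 102274.1
b = 6107.94 / 102274.1 = 0.0597 V/decade

0.0597 V/decade


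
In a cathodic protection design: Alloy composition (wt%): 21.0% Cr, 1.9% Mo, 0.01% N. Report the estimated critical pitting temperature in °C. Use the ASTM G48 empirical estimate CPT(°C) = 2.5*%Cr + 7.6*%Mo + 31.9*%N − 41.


Apply the ASTM G48 empirical CPT estimate: CPT(°C) = 2.5*%Cr + 7.6*%Mo + 31.9*%N − 41
2.5*21.0 = 52.5; 7.6*1.9 = 14.44; 31.9*0.01 = 0.319
CPT = 52.5 + 14.44 + 0.319 − 41 = 26.259 °C
Rounded to 0.1 °C: CPT ≈ 26.3 °C

26.3 °C


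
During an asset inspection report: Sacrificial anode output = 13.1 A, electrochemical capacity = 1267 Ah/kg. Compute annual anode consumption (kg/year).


Annual consumption = current * hours per year / capacity
Rate = 13.1 * 8760 / 1267 = 90.6 kg/year

90.6 kg/year


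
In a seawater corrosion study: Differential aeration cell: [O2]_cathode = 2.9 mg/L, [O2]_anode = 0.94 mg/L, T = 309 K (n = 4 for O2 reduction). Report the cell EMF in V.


Apply the Nernst concentration-cell relation: E = (RT/nF)*ln(C_cathode/C_anode)
RT/nF = 8.314*309/(4*96485) = 0.00665654 V
ln(2.9/0.94) = 1.12659
E = 0.00665654 * 1.12659 = 0.0075 V

0.0075 V


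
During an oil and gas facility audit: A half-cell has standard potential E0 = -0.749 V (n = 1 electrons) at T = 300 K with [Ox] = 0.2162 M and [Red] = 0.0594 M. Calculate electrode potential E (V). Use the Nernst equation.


Apply the Nernst equation: E = E0 + (RT/nF)*ln([Ox]/[Red])
Step 1: RT/nF = 8.314*300/(1*96485) = 0.02585065 V
Step 2: [Ox]/[Red] = 0.2162/0.0594 = 3.639731
Step 3: ln(3.639731) = 1.29191
Step 4: correction = 0.02585065 * 1.29191 = 0.033 V
E = -0.749 + 0.033 = -0.716 V

-0.716 V


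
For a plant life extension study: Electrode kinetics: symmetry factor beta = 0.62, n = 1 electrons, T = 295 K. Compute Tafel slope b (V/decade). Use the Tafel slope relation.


Apply the Tafel slope relation: b = 2.303*R*T/(beta*n*F)
Numerator: 2.303 * 8.314 * 295 = 5648.41
Denominator: 0.62 * 1 * 96485 = 59820.7
b = 5648.41 / 59820.7 = 0.0944 V/decade

0.0944 V/decade


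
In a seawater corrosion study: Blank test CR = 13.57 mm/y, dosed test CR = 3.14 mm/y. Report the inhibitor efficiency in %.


Apply the inhibitor-efficiency definition: IE = (CR_blank − CR_inh)/CR_blank × 100
IE = (13.57 − 3.14) / 13.57 × 100
IE = 10.43 / 13.57 × 100 = 76.9 %

76.9 %


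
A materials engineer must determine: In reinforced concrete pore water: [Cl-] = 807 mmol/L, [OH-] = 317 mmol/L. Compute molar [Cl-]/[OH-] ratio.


Threshold parameter = [Cl-] / [OH-] (molar basis; both in mmol/L, so units cancel)
Ratio = 807 / 317 = 2.55

2.55


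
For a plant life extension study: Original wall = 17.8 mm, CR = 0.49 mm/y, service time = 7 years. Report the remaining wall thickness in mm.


Remaining wall = original − CR × time
t = 17.8 − 0.49*7 = 17.8 − 3.43 = 14.37 mm

14.37 mm


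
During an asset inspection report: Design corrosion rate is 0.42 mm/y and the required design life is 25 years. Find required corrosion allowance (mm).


Corrosion allowance = CR × design life
CA = 0.42 * 25 = 10.5 mm

10.5 mm


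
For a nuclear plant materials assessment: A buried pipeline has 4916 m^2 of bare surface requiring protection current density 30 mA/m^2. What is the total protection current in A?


I = area * current density, then convert mA → A (÷1000)
I = 4916 * 30 / 1000 = 147.48 A

147.48 A


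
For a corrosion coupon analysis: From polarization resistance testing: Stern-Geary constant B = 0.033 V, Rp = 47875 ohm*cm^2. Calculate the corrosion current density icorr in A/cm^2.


Apply the Stern-Geary relation: icorr = B / Rp
icorr = 0.033 / 47875 = 6.893×10^-7 A/cm^2

6.893×10^-7 A/cm^2


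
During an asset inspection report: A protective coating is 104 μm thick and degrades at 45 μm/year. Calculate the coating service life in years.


Service life = thickness / degradation rate
Life = 104 / 45 = 2.3 years

2.3 years


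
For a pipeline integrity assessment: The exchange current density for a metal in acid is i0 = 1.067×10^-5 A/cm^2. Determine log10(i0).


i0 = 1.067×10^-5 A/cm^2
log10(i0) = -4.972

-4.972


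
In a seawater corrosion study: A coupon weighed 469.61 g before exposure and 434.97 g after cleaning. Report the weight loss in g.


Weight loss = initial − final
WL = 469.61 − 434.97 = 34.64 g

34.64 g


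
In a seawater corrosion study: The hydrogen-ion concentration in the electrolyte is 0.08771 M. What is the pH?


pH = −log10[H+]
pH = −log10(0.08771) = 1.06

1.06


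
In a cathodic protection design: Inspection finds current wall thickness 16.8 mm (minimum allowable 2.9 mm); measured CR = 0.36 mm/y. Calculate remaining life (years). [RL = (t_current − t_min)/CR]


Apply the remaining-life relation: RL = (t_current − t_min) / CR
RL = (16.8 − 2.9) / 0.36 = 13.9 / 0.36 = 38.6 years

38.6 years


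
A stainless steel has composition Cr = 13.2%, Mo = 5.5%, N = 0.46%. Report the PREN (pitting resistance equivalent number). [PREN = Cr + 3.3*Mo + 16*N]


Apply the PREN formula: PREN = Cr + 3.3*Mo + 16*N
PREN = 13.2 + 3.3*5.5 + 16*0.46
PREN = 13.2 + 18.15 + 7.36 = 38.71

38.71


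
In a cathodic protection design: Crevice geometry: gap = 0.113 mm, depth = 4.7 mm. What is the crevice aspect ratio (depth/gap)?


Aspect ratio = depth / gap
Ratio = 4.7 / 0.113 = 41.6

41.6


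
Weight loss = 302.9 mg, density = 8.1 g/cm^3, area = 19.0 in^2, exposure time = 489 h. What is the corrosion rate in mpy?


Apply the mpy weight-loss relation: CR = 534 * W / (D * A * T)
Numerator: 534 * 302.9 = 161748.6
Denominator: 8.1 * 19.0 * 489 = 75257.1
CR = 161748.6 / 75257.1 = 2.1493 mpy

2.1493 mpy


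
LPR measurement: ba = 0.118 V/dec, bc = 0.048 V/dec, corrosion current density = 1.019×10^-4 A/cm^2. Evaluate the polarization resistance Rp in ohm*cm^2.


Apply the Stern-Geary equation: Rp = ba*bc / (2.303*icorr*(ba+bc))
ba*bc = 0.118*0.048 = 0.005664
ba+bc = 0.166; 2.303*icorr*(ba+bc) = 2.303*1.019×10^-4*0.166 = 3.8956166×10^-5
Rp = 0.005664 / 3.8956166×10^-5 = 145.39 ohm*cm^2

145.39 ohm*cm^2


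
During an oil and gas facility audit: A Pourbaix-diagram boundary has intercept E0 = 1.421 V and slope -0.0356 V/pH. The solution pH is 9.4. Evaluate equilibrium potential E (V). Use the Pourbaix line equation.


Apply the Pourbaix line equation: E = E0 + slope*pH
E = 1.421 + (-0.0356)*9.4 = 1.421 + (-0.33464) = 1.08636 V
Rounded to 3 decimal places: E = 1.086 V

1.086 V


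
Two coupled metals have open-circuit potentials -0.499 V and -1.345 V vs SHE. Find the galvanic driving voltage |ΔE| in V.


Driving voltage is the absolute potential difference.
|ΔE| = |-0.499 − (-1.345)| = 0.846 V

0.846 V


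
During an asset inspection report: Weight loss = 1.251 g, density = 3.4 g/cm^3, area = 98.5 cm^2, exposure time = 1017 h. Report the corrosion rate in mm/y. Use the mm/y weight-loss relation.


Apply the mm/y weight-loss relation: CR = 87600 * W / (D * A * T)
Numerator: 87600 * 1.251 = 109587.6
Denominator: 3.4 * 98.5 * 1017 = 340593.3
CR = 109587.6 / 340593.3 = 0.32176 mm/y

0.32176 mm/y


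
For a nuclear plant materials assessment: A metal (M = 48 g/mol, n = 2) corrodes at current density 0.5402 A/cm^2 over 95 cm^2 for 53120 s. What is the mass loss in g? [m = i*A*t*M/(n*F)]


Apply Faraday's law: m = i*A*t*M / (n*F)
Total charge passed Q = i*A*t = 0.5402*95*53120 = 2726065.28 C
m = Q*M/(n*F) = 2726065.28*48/(2*96485) = 678.0906 g

678.0906 g


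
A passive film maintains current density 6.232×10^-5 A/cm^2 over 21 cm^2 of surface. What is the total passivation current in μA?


I = i_pass * A, then convert A → μA (×10^6)
I = 6.232×10^-5 * 21 * 10^6 = 1308.72 μA

1308.72 μA


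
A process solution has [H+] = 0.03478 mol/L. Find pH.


pH = −log10[H+]
pH = −log10(0.03478) = 1.46

1.46


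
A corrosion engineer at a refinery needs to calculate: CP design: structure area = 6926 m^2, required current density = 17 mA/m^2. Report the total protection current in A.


I = area * current density, then convert mA → A (÷1000)
I = 6926 * 17 / 1000 = 117.74 A

117.74 A


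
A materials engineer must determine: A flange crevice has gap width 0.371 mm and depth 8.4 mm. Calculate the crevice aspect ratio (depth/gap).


Aspect ratio = depth / gap
Ratio = 8.4 / 0.371 = 22.6

22.6


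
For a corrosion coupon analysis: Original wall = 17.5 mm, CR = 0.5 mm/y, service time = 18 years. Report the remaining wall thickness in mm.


Remaining wall = original − CR × time
t = 17.5 − 0.5*18 = 17.5 − 9.0 = 8.5 mm

8.5 mm


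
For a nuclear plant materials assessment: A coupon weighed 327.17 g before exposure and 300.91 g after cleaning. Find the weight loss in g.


Weight loss = initial − final
WL = 327.17 − 300.91 = 26.26 g

26.26 g


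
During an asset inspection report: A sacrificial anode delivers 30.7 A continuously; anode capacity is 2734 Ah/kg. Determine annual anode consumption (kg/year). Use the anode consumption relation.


Annual consumption = current * hours per year / capacity
Rate = 30.7 * 8760 / 2734 = 98.4 kg/year

98.4 kg/year


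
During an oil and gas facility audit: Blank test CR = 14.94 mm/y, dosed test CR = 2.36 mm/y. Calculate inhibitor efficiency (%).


Apply the inhibitor-efficiency definition: IE = (CR_blank − CR_inh)/CR_blank × 100
IE = (14.94 − 2.36) / 14.94 × 100
IE = 12.58 / 14.94 × 100 = 84.2 %

84.2 %


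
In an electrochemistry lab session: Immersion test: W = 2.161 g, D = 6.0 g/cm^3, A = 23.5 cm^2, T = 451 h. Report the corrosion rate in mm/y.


Apply the mm/y weight-loss relation: CR = 87600 * W / (D * A * T)
Numerator: 87600 * 2.161 = 189303.6
Denominator: 6.0 * 23.5 * 451 = 63591.0
CR = 189303.6 / 63591.0 = 2.9769 mm/y

2.9769 mm/y


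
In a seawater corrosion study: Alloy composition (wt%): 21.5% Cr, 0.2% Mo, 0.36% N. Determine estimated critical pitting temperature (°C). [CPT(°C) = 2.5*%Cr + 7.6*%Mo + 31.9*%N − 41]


Apply the ASTM G48 empirical CPT estimate: CPT(°C) = 2.5*%Cr + 7.6*%Mo + 31.9*%N − 41
2.5*21.5 = 53.75; 7.6*0.2 = 1.52; 31.9*0.36 = 11.484
CPT = 53.75 + 1.52 + 11.484 − 41 = 25.754 °C
Rounded to 0.1 °C: CPT ≈ 25.8 °C

25.8 °C


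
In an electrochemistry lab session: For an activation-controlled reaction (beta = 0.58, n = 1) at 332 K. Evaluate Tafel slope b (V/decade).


Apply the Tafel slope relation: b = 2.303*R*T/(beta*n*F)
Numerator: 2.303 * 8.314 * 332 = 6356.85
Denominator: 0.58 * 1 * 96485 = 55961.3
b = 6356.85 / 55961.3 = 0.114 V/decade

0.114 V/decade


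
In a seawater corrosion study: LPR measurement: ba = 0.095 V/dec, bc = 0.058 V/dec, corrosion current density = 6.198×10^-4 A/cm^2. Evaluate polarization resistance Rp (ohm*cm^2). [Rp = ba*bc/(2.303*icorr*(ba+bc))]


Apply the Stern-Geary equation: Rp = ba*bc / (2.303*icorr*(ba+bc))
ba*bc = 0.095*0.058 = 0.00551
ba+bc = 0.153; 2.303*icorr*(ba+bc) = 2.303*6.198×10^-4*0.153 = 2.1839211×10^-4
Rp = 0.00551 / 2.1839211×10^-4 = 25.2 ohm*cm^2

25.2 ohm*cm^2


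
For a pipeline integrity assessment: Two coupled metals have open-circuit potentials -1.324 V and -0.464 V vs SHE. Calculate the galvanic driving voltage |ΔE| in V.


Driving voltage is the absolute potential difference.
|ΔE| = |-1.324 − (-0.464)| = 0.86 V

0.86 V


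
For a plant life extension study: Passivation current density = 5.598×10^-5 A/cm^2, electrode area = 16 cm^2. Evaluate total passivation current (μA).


I = i_pass * A, then convert A → μA (×10^6)
I = 5.598×10^-5 * 16 * 10^6 = 895.68 μA

895.68 μA


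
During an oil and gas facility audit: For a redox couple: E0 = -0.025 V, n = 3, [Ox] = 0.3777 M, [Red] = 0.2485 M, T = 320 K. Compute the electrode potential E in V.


Apply the Nernst equation: E = E0 + (RT/nF)*ln([Ox]/[Red])
Step 1: RT/nF = 8.314*320/(3*96485) = 0.00919134 V
Step 2: [Ox]/[Red] = 0.3777/0.2485 = 1.51992
Step 3: ln(1.51992) = 0.418658
Step 4: correction = 0.00919134 * 0.418658 = 0.004 V
E = -0.025 + 0.004 = -0.021 V

-0.021 V


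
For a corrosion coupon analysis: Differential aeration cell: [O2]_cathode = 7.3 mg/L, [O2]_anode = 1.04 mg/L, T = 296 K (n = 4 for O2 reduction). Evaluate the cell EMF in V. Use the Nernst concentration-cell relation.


Apply the Nernst concentration-cell relation: E = (RT/nF)*ln(C_cathode/C_anode)
RT/nF = 8.314*296/(4*96485) = 0.00637649 V
ln(7.3/1.04) = 1.94865
E = 0.00637649 * 1.94865 = 0.01243 V

0.01243 V


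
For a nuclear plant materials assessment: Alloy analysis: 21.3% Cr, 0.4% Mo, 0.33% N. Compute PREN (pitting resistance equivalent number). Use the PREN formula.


Apply the PREN formula: PREN = Cr + 3.3*Mo + 16*N
PREN = 21.3 + 3.3*0.4 + 16*0.33
PREN = 21.3 + 1.32 + 5.28 = 27.9

27.9


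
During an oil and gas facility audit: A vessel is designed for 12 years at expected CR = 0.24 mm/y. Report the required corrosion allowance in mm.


Corrosion allowance = CR × design life
CA = 0.24 * 12 = 2.88 mm

2.88 mm


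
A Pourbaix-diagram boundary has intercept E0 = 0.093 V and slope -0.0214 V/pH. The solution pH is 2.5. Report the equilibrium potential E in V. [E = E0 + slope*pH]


Apply the Pourbaix line equation: E = E0 + slope*pH
E = 0.093 + (-0.0214)*2.5 = 0.093 + (-0.0535) = 0.0395 V
Rounded to 3 decimal places: E = 0.040 V

0.040 V


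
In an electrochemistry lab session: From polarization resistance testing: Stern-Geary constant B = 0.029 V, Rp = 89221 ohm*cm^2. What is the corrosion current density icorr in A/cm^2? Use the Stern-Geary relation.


Apply the Stern-Geary relation: icorr = B / Rp
icorr = 0.029 / 89221 = 3.25×10^-7 A/cm^2

3.25×10^-7 A/cm^2


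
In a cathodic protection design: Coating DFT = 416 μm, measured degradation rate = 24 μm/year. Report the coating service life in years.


Service life = thickness / degradation rate
Life = 416 / 24 = 17.3 years

17.3 years


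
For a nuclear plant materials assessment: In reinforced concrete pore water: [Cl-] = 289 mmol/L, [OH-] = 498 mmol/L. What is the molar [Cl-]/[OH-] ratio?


Threshold parameter = [Cl-] / [OH-] (molar basis; both in mmol/L, so units cancel)
Ratio = 289 / 498 = 0.58

0.58


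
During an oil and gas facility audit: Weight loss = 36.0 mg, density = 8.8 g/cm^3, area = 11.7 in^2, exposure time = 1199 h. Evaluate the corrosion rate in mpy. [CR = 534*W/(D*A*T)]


Apply the mpy weight-loss relation: CR = 534 * W / (D * A * T)
Numerator: 534 * 36.0 = 19224.0
Denominator: 8.8 * 11.7 * 1199 = 123449.04
CR = 19224.0 / 123449.04 = 0.156 mpy

0.156 mpy


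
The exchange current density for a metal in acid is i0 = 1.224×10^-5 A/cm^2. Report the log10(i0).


i0 = 1.224×10^-5 A/cm^2
log10(i0) = -4.912

-4.912


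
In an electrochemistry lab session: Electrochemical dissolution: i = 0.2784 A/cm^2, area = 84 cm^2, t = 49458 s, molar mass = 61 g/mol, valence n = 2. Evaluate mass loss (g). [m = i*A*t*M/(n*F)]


Apply Faraday's law: m = i*A*t*M / (n*F)
Total charge passed Q = i*A*t = 0.2784*84*49458 = 1156605.0048 C
m = Q*M/(n*F) = 1156605.0048*61/(2*96485) = 365.61593 g

365.61593 g


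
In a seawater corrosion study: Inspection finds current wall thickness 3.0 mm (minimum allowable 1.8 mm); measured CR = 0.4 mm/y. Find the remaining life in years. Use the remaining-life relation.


Apply the remaining-life relation: RL = (t_current − t_min) / CR
RL = (3.0 − 1.8) / 0.4 = 1.2 / 0.4 = 3.0 years

3.0 years


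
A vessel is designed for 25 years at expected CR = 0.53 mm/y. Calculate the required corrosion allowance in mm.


Corrosion allowance = CR × design life
CA = 0.53 * 25 = 13.25 mm

13.25 mm


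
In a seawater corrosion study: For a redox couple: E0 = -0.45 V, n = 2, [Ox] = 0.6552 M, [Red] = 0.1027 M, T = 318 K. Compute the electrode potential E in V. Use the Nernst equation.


Apply the Nernst equation: E = E0 + (RT/nF)*ln([Ox]/[Red])
Step 1: RT/nF = 8.314*318/(2*96485) = 0.01370084 V
Step 2: [Ox]/[Red] = 0.6552/0.1027 = 6.379747
Step 3: ln(6.379747) = 1.853128
Step 4: correction = 0.01370084 * 1.853128 = 0.025 V
E = -0.45 + 0.025 = -0.425 V

-0.425 V


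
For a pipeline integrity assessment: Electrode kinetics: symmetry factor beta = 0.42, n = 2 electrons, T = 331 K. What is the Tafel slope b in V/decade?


Apply the Tafel slope relation: b = 2.303*R*T/(beta*n*F)
Numerator: 2.303 * 8.314 * 331 = 6337.7
Denominator: 0.42 * 2 * 96485 = 81047.4
b = 6337.7 / 81047.4 = 0.078 V/decade

0.078 V/decade


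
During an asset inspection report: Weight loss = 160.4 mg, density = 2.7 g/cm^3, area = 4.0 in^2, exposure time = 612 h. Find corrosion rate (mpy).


Apply the mpy weight-loss relation: CR = 534 * W / (D * A * T)
Numerator: 534 * 160.4 = 85653.6
Denominator: 2.7 * 4.0 * 612 = 6609.6
CR = 85653.6 / 6609.6 = 12.959 mpy

12.959 mpy


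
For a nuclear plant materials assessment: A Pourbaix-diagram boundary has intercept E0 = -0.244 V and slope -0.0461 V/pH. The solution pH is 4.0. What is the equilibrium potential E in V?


Apply the Pourbaix line equation: E = E0 + slope*pH
E = -0.244 + (-0.0461)*4.0 = -0.244 + (-0.1844) = -0.4284 V
Rounded to 4 decimal places: E = -0.4284 V

-0.4284 V


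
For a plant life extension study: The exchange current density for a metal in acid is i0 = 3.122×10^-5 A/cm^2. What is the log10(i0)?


i0 = 3.122×10^-5 A/cm^2
log10(i0) = -4.506

-4.506


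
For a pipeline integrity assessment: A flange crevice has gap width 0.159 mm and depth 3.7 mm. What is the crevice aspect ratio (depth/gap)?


Aspect ratio = depth / gap
Ratio = 3.7 / 0.159 = 23.3

23.3


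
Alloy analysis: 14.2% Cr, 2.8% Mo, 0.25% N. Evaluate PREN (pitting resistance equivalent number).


Apply the PREN formula: PREN = Cr + 3.3*Mo + 16*N
PREN = 14.2 + 3.3*2.8 + 16*0.25
PREN = 14.2 + 9.24 + 4.0 = 27.44

27.44


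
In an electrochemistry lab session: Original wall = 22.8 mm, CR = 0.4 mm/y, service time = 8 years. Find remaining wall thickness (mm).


Remaining wall = original − CR × time
t = 22.8 − 0.4*8 = 22.8 − 3.2 = 19.6 mm

19.6 mm


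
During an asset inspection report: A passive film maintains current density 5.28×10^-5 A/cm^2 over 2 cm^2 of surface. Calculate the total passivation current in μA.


I = i_pass * A, then convert A → μA (×10^6)
I = 5.28×10^-5 * 2 * 10^6 = 105.6 μA

105.6 μA


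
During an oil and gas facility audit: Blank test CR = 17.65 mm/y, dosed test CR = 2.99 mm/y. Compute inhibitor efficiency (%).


Apply the inhibitor-efficiency definition: IE = (CR_blank − CR_inh)/CR_blank × 100
IE = (17.65 − 2.99) / 17.65 × 100
IE = 14.66 / 17.65 × 100 = 83.1 %

83.1 %


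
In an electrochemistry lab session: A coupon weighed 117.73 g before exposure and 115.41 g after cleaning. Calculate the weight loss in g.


Weight loss = initial − final
WL = 117.73 − 115.41 = 2.32 g

2.32 g


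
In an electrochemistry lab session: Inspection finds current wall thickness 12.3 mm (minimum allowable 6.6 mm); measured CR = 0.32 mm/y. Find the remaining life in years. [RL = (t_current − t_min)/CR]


Apply the remaining-life relation: RL = (t_current − t_min) / CR
RL = (12.3 − 6.6) / 0.32 = 5.7 / 0.32 = 17.8 years

17.8 years


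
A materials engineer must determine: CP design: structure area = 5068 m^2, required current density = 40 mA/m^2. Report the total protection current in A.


I = area * current density, then convert mA → A (÷1000)
I = 5068 * 40 / 1000 = 202.72 A

202.72 A


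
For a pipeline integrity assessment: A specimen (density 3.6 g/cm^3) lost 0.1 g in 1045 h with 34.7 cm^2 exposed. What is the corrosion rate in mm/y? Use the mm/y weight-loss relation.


Apply the mm/y weight-loss relation: CR = 87600 * W / (D * A * T)
Numerator: 87600 * 0.1 = 8760.0
Denominator: 3.6 * 34.7 * 1045 = 130541.4
CR = 8760.0 / 130541.4 = 0.06711 mm/y

0.06711 mm/y


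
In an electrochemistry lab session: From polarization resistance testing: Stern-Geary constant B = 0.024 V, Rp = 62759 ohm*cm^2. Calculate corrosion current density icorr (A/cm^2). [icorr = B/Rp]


Apply the Stern-Geary relation: icorr = B / Rp
icorr = 0.024 / 62759 = 3.824×10^-7 A/cm^2

3.824×10^-7 A/cm^2


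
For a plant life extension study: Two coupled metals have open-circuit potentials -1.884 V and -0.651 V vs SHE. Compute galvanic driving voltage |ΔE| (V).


Driving voltage is the absolute potential difference.
|ΔE| = |-1.884 − (-0.651)| = 1.233 V

1.233 V


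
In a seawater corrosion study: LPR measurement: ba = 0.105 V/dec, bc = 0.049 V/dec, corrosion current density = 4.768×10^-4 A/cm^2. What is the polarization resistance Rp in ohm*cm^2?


Apply the Stern-Geary equation: Rp = ba*bc / (2.303*icorr*(ba+bc))
ba*bc = 0.105*0.049 = 0.005145
ba+bc = 0.154; 2.303*icorr*(ba+bc) = 2.303*4.768×10^-4*0.154 = 1.6910284×10^-4
Rp = 0.005145 / 1.6910284×10^-4 = 30.43 ohm*cm^2

30.43 ohm*cm^2


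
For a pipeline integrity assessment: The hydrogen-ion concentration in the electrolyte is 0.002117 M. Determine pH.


pH = −log10[H+]
pH = −log10(0.002117) = 2.67

2.67


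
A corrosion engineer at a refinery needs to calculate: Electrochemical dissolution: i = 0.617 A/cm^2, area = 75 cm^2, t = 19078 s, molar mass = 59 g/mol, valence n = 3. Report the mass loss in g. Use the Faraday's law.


Apply Faraday's law: m = i*A*t*M / (n*F)
Total charge passed Q = i*A*t = 0.617*75*19078 = 882834.45 C
m = Q*M/(n*F) = 882834.45*59/(3*96485) = 179.94933 g

179.94933 g


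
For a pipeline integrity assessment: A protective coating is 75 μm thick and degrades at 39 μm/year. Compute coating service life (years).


Service life = thickness / degradation rate
Life = 75 / 39 = 1.9 years

1.9 years


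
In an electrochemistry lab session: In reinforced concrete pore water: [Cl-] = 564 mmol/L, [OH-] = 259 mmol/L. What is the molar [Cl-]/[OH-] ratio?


Threshold parameter = [Cl-] / [OH-] (molar basis; both in mmol/L, so units cancel)
Ratio = 564 / 259 = 2.18

2.18


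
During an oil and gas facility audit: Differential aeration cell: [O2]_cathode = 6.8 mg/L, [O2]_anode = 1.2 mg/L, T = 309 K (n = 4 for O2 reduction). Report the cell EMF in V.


Apply the Nernst concentration-cell relation: E = (RT/nF)*ln(C_cathode/C_anode)
RT/nF = 8.314*309/(4*96485) = 0.00665654 V
ln(6.8/1.2) = 1.7346
E = 0.00665654 * 1.7346 = 0.01155 V

0.01155 V


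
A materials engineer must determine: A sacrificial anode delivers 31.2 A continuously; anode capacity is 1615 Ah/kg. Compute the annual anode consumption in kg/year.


Annual consumption = current * hours per year / capacity
Rate = 31.2 * 8760 / 1615 = 169.2 kg/year

169.2 kg/year


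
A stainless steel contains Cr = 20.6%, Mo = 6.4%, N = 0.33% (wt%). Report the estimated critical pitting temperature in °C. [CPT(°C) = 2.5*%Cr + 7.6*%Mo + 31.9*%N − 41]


Apply the ASTM G48 empirical CPT estimate: CPT(°C) = 2.5*%Cr + 7.6*%Mo + 31.9*%N − 41
2.5*20.6 = 51.5; 7.6*6.4 = 48.64; 31.9*0.33 = 10.527
CPT = 51.5 + 48.64 + 10.527 − 41 = 69.667 °C
Rounded to 0.1 °C: CPT ≈ 69.7 °C

69.7 °C
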